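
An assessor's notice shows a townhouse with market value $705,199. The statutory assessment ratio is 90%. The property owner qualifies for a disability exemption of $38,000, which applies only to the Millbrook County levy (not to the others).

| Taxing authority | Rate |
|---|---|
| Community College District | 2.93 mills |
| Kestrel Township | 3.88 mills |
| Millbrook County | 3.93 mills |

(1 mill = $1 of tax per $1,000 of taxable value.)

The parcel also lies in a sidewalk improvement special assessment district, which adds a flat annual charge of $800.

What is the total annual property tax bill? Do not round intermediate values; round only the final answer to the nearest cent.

$7,467.11

Assessed value = $705,199 × 0.9 = $634,679.1
Community College District: $634,679.1 × 0.00293 = $1,859.609763
Kestrel Township: $634,679.1 × 0.00388 = $2,462.554908
Millbrook County: ($634,679.1 − $38,000) × 0.00393 = $596,679.1 × 0.00393 = $2,344.948863
Levies subtotal = $6,667.113534
Total = $6,667.113534 + $800 = $7,467.113534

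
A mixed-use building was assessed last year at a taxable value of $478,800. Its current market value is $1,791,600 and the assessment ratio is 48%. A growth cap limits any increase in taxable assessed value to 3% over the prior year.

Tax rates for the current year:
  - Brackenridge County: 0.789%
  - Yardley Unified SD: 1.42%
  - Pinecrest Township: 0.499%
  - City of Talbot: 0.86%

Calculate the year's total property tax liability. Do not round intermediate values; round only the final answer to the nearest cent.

$17,596.09

Uncapped assessed value = $1,791,600 × 0.48 = $859,968
Cap limit = $478,800 × 1.03 = $493,164
Taxable assessed value = min($859,968, $493,164) = $493,164 (cap binds)
Brackenridge County: $493,164 × 0.00789 = $3,891.06396
Yardley Unified SD: $493,164 × 0.0142 = $7,002.9288
Pinecrest Township: $493,164 × 0.00499 = $2,460.88836
City of Talbot: $493,164 × 0.0086 = $4,241.2104
Total = $17,596.09152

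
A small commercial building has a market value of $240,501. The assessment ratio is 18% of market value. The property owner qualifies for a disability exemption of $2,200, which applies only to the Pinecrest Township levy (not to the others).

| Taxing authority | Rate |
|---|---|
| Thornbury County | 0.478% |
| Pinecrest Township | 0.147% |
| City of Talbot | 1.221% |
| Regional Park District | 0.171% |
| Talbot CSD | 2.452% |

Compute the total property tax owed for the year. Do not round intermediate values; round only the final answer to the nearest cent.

$1,931.40

Assessed value = $240,501 × 0.18 = $43,290.18
Thornbury County: $43,290.18 × 0.00478 = $206.9270604
Pinecrest Township: ($43,290.18 − $2,200) × 0.00147 = $41,090.18 × 0.00147 = $60.4025646
City of Talbot: $43,290.18 × 0.01221 = $528.5730978
Regional Park District: $43,290.18 × 0.00171 = $74.0262078
Talbot CSD: $43,290.18 × 0.02452 = $1,061.4752136
Total = $1,931.4041442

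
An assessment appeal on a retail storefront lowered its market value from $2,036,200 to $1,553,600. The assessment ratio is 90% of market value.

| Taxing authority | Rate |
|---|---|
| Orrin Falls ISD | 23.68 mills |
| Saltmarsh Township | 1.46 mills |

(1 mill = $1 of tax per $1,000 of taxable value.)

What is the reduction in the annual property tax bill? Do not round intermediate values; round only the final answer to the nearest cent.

Old assessed value = $2,036,200 × 0.9 = $1,832,580
New assessed value = $1,553,600 × 0.9 = $1,398,240
Combined rate = 0.02368 + 0.00146 = 0.02514
Old tax = $1,832,580 × 0.02514 = $46,071.0612
New tax = $1,398,240 × 0.02514 = $35,151.7536
Reduction = $46,071.0612 − $35,151.7536 = $10,919.3076

$10,919.31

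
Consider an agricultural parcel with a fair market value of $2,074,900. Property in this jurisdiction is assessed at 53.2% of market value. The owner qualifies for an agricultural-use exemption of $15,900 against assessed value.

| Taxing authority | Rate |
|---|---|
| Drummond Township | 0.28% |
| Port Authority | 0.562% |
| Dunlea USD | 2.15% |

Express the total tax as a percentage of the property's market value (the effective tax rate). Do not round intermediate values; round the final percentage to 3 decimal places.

1.569%

Assessed value = $2,074,900 × 0.532 = $1,103,846.8
Taxable value = $1,103,846.8 − $15,900 = $1,087,946.8
Drummond Township: $1,087,946.8 × 0.0028 = $3,046.25104
Port Authority: $1,087,946.8 × 0.00562 = $6,114.261016
Dunlea USD: $1,087,946.8 × 0.0215 = $23,390.8562
Total tax = $32,551.368256
Effective rate = $32,551.368256 ÷ $2,074,900 = 1.569% of market value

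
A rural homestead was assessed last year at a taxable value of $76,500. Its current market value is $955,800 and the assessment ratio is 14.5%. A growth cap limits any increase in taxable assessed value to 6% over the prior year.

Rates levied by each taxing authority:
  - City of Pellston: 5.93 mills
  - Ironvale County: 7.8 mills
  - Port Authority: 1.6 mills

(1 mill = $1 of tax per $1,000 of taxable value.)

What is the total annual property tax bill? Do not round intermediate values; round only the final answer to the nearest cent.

Uncapped assessed value = $955,800 × 0.145 = $138,591
Cap limit = $76,500 × 1.06 = $81,090
Taxable assessed value = min($138,591, $81,090) = $81,090 (cap binds)
City of Pellston: $81,090 × 0.00593 = $480.8637
Ironvale County: $81,090 × 0.0078 = $632.502
Port Authority: $81,090 × 0.0016 = $129.744
Total = $1,243.1097

$1,243.11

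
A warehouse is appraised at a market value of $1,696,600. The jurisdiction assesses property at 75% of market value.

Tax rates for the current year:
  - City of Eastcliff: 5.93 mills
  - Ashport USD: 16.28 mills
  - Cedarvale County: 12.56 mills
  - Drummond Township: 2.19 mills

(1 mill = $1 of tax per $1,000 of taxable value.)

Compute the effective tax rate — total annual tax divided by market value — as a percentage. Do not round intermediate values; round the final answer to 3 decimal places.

2.772%

Assessed value = $1,696,600 × 0.75 = $1,272,450
City of Eastcliff: $1,272,450 × 0.00593 = $7,545.6285
Ashport USD: $1,272,450 × 0.01628 = $20,715.486
Cedarvale County: $1,272,450 × 0.01256 = $15,981.972
Drummond Township: $1,272,450 × 0.00219 = $2,786.6655
Total tax = $47,029.752
Effective rate = $47,029.752 ÷ $1,696,600 = 2.772% of market value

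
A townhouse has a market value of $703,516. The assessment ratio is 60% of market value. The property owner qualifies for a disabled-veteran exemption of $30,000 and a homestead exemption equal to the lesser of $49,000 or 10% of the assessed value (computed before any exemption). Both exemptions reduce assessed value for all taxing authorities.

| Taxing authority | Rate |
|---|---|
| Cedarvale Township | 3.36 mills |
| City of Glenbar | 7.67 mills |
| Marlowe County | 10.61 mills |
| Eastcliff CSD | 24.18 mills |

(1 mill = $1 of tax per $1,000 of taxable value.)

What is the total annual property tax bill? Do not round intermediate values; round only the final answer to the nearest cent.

Assessed value = $703,516 × 0.6 = $422,109.6
Homestead exemption = min($49,000, 10% × $422,109.6) = min($49,000, $42,210.96) = $42,210.96 (percentage binds)
Taxable value = $422,109.6 − $30,000 − $42,210.96 = $349,898.64
Cedarvale Township: $349,898.64 × 0.00336 = $1,175.6594304
City of Glenbar: $349,898.64 × 0.00767 = $2,683.7225688
Marlowe County: $349,898.64 × 0.01061 = $3,712.4245704
Eastcliff CSD: $349,898.64 × 0.02418 = $8,460.5491152
Total = $16,032.3556848

$16,032.36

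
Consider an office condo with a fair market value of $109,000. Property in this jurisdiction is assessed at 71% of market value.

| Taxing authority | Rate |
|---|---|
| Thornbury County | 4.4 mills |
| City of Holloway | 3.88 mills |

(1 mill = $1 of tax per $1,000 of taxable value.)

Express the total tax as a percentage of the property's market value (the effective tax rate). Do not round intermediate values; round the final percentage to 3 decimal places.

0.588%

Assessed value = $109,000 × 0.71 = $77,390
Thornbury County: $77,390 × 0.0044 = $340.516
City of Holloway: $77,390 × 0.00388 = $300.2732
Total tax = $640.7892
Effective rate = $640.7892 ÷ $109,000 = 0.588% of market value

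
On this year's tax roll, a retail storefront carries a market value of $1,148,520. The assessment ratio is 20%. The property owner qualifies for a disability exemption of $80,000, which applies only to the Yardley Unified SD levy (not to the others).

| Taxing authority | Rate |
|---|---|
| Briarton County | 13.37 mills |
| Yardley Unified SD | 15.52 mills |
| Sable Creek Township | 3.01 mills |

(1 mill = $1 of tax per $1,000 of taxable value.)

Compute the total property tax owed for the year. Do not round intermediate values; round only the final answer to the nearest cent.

Assessed value = $1,148,520 × 0.2 = $229,704
Briarton County: $229,704 × 0.01337 = $3,071.14248
Yardley Unified SD: ($229,704 − $80,000) × 0.01552 = $149,704 × 0.01552 = $2,323.40608
Sable Creek Township: $229,704 × 0.00301 = $691.40904
Total = $6,085.9576

$6,085.96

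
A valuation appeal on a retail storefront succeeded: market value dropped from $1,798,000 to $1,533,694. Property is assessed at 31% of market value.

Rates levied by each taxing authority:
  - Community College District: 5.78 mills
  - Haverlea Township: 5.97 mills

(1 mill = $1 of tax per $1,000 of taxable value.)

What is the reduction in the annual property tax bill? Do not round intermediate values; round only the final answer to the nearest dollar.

Old assessed value = $1,798,000 × 0.31 = $557,380
New assessed value = $1,533,694 × 0.31 = $475,445.14
Combined rate = 0.00578 + 0.00597 = 0.01175
Old tax = $557,380 × 0.01175 = $6,549.215
New tax = $475,445.14 × 0.01175 = $5,586.480395
Reduction = $6,549.215 − $5,586.480395 = $962.734605

$963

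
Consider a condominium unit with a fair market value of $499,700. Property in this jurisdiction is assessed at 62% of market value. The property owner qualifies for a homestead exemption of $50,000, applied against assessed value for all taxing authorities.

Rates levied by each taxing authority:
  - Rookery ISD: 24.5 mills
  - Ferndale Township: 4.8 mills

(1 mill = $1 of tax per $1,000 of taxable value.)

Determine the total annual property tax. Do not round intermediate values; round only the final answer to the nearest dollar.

Assessed value = $499,700 × 0.62 = $309,814
Taxable value = $309,814 − $50,000 = $259,814
Rookery ISD: $259,814 × 0.0245 = $6,365.443
Ferndale Township: $259,814 × 0.0048 = $1,247.1072
Total = $6,365.443 + $1,247.1072 = $7,612.5502

$7,613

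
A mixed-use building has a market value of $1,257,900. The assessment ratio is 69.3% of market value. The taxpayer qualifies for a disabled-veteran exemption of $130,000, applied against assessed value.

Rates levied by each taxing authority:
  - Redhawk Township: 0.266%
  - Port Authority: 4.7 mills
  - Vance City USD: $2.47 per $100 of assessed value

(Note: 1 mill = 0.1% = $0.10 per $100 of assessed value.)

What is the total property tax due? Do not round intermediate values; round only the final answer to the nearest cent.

Assessed value = $1,257,900 × 0.693 = $871,724.7
Taxable value = $871,724.7 − $130,000 = $741,724.7
Redhawk Township: $741,724.7 × 0.00266 = $1,972.987702
Port Authority: $741,724.7 × 0.0047 = $3,486.10609
Vance City USD: $741,724.7 × 0.0247 = $18,320.60009
Total = $23,779.693882

$23,779.69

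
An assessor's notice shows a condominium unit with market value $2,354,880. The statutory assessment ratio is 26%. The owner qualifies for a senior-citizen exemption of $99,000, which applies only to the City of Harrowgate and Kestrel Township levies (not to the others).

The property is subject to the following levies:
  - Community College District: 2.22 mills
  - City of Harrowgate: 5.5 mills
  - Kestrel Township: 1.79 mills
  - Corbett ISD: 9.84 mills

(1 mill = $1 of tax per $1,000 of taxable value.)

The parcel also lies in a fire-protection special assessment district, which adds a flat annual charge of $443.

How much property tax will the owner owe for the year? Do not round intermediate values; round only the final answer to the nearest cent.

$11,568.69

Assessed value = $2,354,880 × 0.26 = $612,268.8
Community College District: $612,268.8 × 0.00222 = $1,359.236736
City of Harrowgate: ($612,268.8 − $99,000) × 0.0055 = $513,268.8 × 0.0055 = $2,822.9784
Kestrel Township: ($612,268.8 − $99,000) × 0.00179 = $513,268.8 × 0.00179 = $918.751152
Corbett ISD: $612,268.8 × 0.00984 = $6,024.724992
Levies subtotal = $11,125.69128
Total = $11,125.69128 + $443 = $11,568.69128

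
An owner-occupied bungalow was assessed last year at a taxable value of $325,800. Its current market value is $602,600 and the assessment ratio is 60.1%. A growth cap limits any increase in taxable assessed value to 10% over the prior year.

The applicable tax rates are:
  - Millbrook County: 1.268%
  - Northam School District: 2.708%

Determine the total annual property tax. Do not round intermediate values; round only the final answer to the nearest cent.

$14,249.19

Uncapped assessed value = $602,600 × 0.601 = $362,162.6
Cap limit = $325,800 × 1.1 = $358,380
Taxable assessed value = min($362,162.6, $358,380) = $358,380 (cap binds)
Millbrook County: $358,380 × 0.01268 = $4,544.2584
Northam School District: $358,380 × 0.02708 = $9,704.9304
Total = $14,249.1888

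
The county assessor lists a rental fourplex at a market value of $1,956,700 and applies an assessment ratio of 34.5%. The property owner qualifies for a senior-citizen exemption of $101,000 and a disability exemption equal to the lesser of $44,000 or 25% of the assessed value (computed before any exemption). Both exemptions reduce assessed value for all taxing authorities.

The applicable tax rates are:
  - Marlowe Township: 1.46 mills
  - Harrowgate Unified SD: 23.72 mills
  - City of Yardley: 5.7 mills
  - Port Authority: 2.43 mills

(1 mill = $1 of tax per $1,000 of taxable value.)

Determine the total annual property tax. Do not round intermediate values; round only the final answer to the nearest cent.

$17,656.35

Assessed value = $1,956,700 × 0.345 = $675,061.5
Disability exemption = min($44,000, 25% × $675,061.5) = min($44,000, $168,765.375) = $44,000 (dollar cap binds)
Taxable value = $675,061.5 − $101,000 − $44,000 = $530,061.5
Marlowe Township: $530,061.5 × 0.00146 = $773.88979
Harrowgate Unified SD: $530,061.5 × 0.02372 = $12,573.05878
City of Yardley: $530,061.5 × 0.0057 = $3,021.35055
Port Authority: $530,061.5 × 0.00243 = $1,288.049445
Total = $17,656.348565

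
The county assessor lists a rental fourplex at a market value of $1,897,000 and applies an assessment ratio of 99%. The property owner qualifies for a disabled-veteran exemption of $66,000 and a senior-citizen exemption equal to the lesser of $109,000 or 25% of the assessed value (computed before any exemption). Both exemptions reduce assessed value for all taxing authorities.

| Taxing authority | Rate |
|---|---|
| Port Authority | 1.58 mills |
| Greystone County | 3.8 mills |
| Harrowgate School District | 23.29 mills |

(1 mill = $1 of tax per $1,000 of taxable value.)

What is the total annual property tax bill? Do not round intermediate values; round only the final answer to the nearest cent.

Assessed value = $1,897,000 × 0.99 = $1,878,030
Senior-citizen exemption = min($109,000, 25% × $1,878,030) = min($109,000, $469,507.5) = $109,000 (dollar cap binds)
Taxable value = $1,878,030 − $66,000 − $109,000 = $1,703,030
Port Authority: $1,703,030 × 0.00158 = $2,690.7874
Greystone County: $1,703,030 × 0.0038 = $6,471.514
Harrowgate School District: $1,703,030 × 0.02329 = $39,663.5687
Total = $48,825.8701

$48,825.87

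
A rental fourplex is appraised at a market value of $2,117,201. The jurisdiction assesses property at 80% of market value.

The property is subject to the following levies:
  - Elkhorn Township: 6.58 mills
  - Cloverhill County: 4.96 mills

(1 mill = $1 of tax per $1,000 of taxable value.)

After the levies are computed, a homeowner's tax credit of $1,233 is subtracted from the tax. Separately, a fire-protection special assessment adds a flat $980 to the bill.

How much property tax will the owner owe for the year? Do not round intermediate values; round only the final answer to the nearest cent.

Assessed value = $2,117,201 × 0.8 = $1,693,760.8
Elkhorn Township: $1,693,760.8 × 0.00658 = $11,144.946064
Cloverhill County: $1,693,760.8 × 0.00496 = $8,401.053568
Levies subtotal = $19,545.999632
After credit = $19,545.999632 − $1,233 = $18,312.999632
Total = $18,312.999632 + $980 = $19,292.999632

$19,293.00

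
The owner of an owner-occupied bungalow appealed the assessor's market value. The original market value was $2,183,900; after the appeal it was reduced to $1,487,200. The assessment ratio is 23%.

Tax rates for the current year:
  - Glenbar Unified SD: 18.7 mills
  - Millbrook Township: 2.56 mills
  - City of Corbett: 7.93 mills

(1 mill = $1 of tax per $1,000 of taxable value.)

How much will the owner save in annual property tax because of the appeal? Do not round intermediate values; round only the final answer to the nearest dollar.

Old assessed value = $2,183,900 × 0.23 = $502,297
New assessed value = $1,487,200 × 0.23 = $342,056
Combined rate = 0.0187 + 0.00256 + 0.00793 = 0.02919
Old tax = $502,297 × 0.02919 = $14,662.04943
New tax = $342,056 × 0.02919 = $9,984.61464
Reduction = $14,662.04943 − $9,984.61464 = $4,677.43479

$4,677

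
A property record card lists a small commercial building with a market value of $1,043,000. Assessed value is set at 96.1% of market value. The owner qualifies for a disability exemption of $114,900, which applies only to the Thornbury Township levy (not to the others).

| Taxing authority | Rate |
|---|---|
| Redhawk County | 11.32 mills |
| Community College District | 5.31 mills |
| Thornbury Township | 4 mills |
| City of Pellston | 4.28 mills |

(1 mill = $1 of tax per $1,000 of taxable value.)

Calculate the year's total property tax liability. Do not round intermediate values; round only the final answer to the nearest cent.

$24,508.27

Assessed value = $1,043,000 × 0.961 = $1,002,323
Redhawk County: $1,002,323 × 0.01132 = $11,346.29636
Community College District: $1,002,323 × 0.00531 = $5,322.33513
Thornbury Township: ($1,002,323 − $114,900) × 0.004 = $887,423 × 0.004 = $3,549.692
City of Pellston: $1,002,323 × 0.00428 = $4,289.94244
Total = $24,508.26593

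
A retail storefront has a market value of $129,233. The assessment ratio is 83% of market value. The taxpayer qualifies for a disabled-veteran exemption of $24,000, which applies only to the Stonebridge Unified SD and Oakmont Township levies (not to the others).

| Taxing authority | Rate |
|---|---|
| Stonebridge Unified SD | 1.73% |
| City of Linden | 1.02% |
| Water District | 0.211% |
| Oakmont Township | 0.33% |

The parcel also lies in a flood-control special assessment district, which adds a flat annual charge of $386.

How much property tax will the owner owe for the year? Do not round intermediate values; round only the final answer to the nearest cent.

Assessed value = $129,233 × 0.83 = $107,263.39
Stonebridge Unified SD: ($107,263.39 − $24,000) × 0.0173 = $83,263.39 × 0.0173 = $1,440.456647
City of Linden: $107,263.39 × 0.0102 = $1,094.086578
Water District: $107,263.39 × 0.00211 = $226.3257529
Oakmont Township: ($107,263.39 − $24,000) × 0.0033 = $83,263.39 × 0.0033 = $274.769187
Levies subtotal = $3,035.6381649
Total = $3,035.6381649 + $386 = $3,421.6381649

$3,421.64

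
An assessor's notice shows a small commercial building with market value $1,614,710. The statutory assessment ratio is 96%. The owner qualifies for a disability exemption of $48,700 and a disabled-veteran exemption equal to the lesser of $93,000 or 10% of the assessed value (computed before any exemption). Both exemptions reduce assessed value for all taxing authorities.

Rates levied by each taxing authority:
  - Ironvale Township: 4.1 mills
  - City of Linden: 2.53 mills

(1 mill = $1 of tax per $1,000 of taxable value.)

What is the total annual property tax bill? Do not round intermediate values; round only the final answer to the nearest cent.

Assessed value = $1,614,710 × 0.96 = $1,550,121.6
Disabled-veteran exemption = min($93,000, 10% × $1,550,121.6) = min($93,000, $155,012.16) = $93,000 (dollar cap binds)
Taxable value = $1,550,121.6 − $48,700 − $93,000 = $1,408,421.6
Ironvale Township: $1,408,421.6 × 0.0041 = $5,774.52856
City of Linden: $1,408,421.6 × 0.00253 = $3,563.306648
Total = $9,337.835208

$9,337.84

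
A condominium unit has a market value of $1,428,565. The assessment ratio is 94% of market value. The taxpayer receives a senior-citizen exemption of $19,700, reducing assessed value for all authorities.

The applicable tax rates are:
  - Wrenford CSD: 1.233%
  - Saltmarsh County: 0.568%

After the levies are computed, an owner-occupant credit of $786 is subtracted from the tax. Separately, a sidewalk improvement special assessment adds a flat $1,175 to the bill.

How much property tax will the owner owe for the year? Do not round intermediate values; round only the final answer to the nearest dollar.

Assessed value = $1,428,565 × 0.94 = $1,342,851.1
Taxable value = $1,342,851.1 − $19,700 = $1,323,151.1
Wrenford CSD: $1,323,151.1 × 0.01233 = $16,314.453063
Saltmarsh County: $1,323,151.1 × 0.00568 = $7,515.498248
Levies subtotal = $23,829.951311
After credit = $23,829.951311 − $786 = $23,043.951311
Total = $23,043.951311 + $1,175 = $24,218.951311

$24,219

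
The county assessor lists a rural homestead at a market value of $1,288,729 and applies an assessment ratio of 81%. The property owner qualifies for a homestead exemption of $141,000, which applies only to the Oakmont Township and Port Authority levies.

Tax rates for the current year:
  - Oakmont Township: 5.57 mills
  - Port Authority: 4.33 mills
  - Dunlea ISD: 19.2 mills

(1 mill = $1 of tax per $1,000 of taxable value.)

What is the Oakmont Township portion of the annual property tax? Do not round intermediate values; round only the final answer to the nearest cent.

Assessed value = $1,288,729 × 0.81 = $1,043,870.49
Oakmont Township taxable value = $1,043,870.49 − $141,000 = $902,870.49
Oakmont Township levy = $902,870.49 × 0.00557 = $5,028.9886293

$5,028.99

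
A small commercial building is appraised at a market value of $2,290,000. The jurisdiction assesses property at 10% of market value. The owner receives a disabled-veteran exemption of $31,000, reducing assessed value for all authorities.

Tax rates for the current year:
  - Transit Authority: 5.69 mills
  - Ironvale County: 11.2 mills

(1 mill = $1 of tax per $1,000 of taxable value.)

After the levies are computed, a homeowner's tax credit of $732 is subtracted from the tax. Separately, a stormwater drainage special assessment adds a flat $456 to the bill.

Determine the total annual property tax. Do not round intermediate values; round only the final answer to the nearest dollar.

Assessed value = $2,290,000 × 0.1 = $229,000
Taxable value = $229,000 − $31,000 = $198,000
Transit Authority: $198,000 × 0.00569 = $1,126.62
Ironvale County: $198,000 × 0.0112 = $2,217.6
Levies subtotal = $3,344.22
After credit = $3,344.22 − $732 = $2,612.22
Total = $2,612.22 + $456 = $3,068.22

$3,068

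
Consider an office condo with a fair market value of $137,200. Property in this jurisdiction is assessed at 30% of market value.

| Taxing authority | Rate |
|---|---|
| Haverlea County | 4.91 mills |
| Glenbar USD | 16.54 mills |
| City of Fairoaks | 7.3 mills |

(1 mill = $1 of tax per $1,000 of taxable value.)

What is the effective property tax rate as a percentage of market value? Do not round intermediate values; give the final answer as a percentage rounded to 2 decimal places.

0.86%

Assessed value = $137,200 × 0.3 = $41,160
Haverlea County: $41,160 × 0.00491 = $202.0956
Glenbar USD: $41,160 × 0.01654 = $680.7864
City of Fairoaks: $41,160 × 0.0073 = $300.468
Total tax = $1,183.35
Effective rate = $1,183.35 ÷ $137,200 = 0.86% of market value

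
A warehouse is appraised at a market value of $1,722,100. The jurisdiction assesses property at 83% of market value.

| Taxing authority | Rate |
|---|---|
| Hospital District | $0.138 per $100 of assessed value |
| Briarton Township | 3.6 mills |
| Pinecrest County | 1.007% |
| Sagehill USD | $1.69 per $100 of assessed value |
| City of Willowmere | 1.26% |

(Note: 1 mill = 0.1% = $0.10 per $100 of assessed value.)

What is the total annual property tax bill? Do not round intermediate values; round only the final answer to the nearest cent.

$63,677.23

Assessed value = $1,722,100 × 0.83 = $1,429,343
Hospital District: $1,429,343 × 0.00138 = $1,972.49334
Briarton Township: $1,429,343 × 0.0036 = $5,145.6348
Pinecrest County: $1,429,343 × 0.01007 = $14,393.48401
Sagehill USD: $1,429,343 × 0.0169 = $24,155.8967
City of Willowmere: $1,429,343 × 0.0126 = $18,009.7218
Total = $63,677.23065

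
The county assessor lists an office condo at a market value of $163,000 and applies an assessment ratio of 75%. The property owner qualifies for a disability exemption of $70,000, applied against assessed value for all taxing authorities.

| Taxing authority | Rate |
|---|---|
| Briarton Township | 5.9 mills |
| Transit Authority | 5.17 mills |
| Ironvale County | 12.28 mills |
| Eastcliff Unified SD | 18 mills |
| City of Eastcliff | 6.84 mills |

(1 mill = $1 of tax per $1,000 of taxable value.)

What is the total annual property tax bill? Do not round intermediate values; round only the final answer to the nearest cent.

Assessed value = $163,000 × 0.75 = $122,250
Taxable value = $122,250 − $70,000 = $52,250
Briarton Township: $52,250 × 0.0059 = $308.275
Transit Authority: $52,250 × 0.00517 = $270.1325
Ironvale County: $52,250 × 0.01228 = $641.63
Eastcliff Unified SD: $52,250 × 0.018 = $940.5
City of Eastcliff: $52,250 × 0.00684 = $357.39
Total = $308.275 + $270.1325 + $641.63 + $940.5 + $357.39 = $2,517.9275

$2,517.93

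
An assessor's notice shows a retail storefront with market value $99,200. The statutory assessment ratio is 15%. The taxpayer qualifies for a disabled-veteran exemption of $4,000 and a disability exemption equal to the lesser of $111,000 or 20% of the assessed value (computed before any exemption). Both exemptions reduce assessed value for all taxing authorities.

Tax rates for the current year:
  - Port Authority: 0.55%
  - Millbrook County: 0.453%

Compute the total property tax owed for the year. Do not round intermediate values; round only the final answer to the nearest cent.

$79.28

Assessed value = $99,200 × 0.15 = $14,880
Disability exemption = min($111,000, 20% × $14,880) = min($111,000, $2,976) = $2,976 (percentage binds)
Taxable value = $14,880 − $4,000 − $2,976 = $7,904
Port Authority: $7,904 × 0.0055 = $43.472
Millbrook County: $7,904 × 0.00453 = $35.80512
Total = $79.27712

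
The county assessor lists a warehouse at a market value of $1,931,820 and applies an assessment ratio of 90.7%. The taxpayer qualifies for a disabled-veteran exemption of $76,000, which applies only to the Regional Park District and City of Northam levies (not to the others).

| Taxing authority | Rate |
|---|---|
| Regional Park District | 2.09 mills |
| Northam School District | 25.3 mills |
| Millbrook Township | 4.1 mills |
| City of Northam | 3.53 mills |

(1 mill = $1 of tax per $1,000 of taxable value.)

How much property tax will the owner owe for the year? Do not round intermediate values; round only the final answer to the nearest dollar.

$60,934

Assessed value = $1,931,820 × 0.907 = $1,752,160.74
Regional Park District: ($1,752,160.74 − $76,000) × 0.00209 = $1,676,160.74 × 0.00209 = $3,503.1759466
Northam School District: $1,752,160.74 × 0.0253 = $44,329.666722
Millbrook Township: $1,752,160.74 × 0.0041 = $7,183.859034
City of Northam: ($1,752,160.74 − $76,000) × 0.00353 = $1,676,160.74 × 0.00353 = $5,916.8474122
Total = $60,933.5491148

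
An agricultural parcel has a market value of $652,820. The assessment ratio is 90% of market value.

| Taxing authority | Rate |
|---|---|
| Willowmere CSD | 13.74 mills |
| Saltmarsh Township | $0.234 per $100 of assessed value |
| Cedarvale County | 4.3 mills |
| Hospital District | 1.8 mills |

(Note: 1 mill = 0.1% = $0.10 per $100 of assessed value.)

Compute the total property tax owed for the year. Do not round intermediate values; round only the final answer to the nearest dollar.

$13,032

Assessed value = $652,820 × 0.9 = $587,538
Willowmere CSD: $587,538 × 0.01374 = $8,072.77212
Saltmarsh Township: $587,538 × 0.00234 = $1,374.83892
Cedarvale County: $587,538 × 0.0043 = $2,526.4134
Hospital District: $587,538 × 0.0018 = $1,057.5684
Total = $13,031.59284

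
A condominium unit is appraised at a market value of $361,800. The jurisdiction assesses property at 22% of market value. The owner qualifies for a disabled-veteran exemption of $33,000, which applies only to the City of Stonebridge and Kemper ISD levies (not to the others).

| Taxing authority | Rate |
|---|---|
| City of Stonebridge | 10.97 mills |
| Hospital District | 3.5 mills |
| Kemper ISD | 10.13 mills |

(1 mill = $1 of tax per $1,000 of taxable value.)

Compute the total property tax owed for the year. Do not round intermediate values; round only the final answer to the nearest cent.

Assessed value = $361,800 × 0.22 = $79,596
City of Stonebridge: ($79,596 − $33,000) × 0.01097 = $46,596 × 0.01097 = $511.15812
Hospital District: $79,596 × 0.0035 = $278.586
Kemper ISD: ($79,596 − $33,000) × 0.01013 = $46,596 × 0.01013 = $472.01748
Total = $1,261.7616

$1,261.76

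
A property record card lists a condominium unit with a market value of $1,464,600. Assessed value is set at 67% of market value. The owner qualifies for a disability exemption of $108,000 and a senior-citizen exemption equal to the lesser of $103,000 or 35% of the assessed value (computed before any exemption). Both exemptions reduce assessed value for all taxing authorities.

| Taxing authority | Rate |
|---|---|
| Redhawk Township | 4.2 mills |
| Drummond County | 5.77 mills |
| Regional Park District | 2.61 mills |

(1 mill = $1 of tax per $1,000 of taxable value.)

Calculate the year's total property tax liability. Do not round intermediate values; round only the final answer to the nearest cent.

Assessed value = $1,464,600 × 0.67 = $981,282
Senior-citizen exemption = min($103,000, 35% × $981,282) = min($103,000, $343,448.7) = $103,000 (dollar cap binds)
Taxable value = $981,282 − $108,000 − $103,000 = $770,282
Redhawk Township: $770,282 × 0.0042 = $3,235.1844
Drummond County: $770,282 × 0.00577 = $4,444.52714
Regional Park District: $770,282 × 0.00261 = $2,010.43602
Total = $9,690.14756

$9,690.15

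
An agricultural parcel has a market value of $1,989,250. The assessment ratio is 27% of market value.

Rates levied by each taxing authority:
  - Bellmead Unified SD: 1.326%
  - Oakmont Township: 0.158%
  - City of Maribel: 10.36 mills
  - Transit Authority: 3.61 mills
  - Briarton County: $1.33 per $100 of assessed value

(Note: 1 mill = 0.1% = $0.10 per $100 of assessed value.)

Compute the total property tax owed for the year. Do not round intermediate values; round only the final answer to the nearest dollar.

$22,617

Assessed value = $1,989,250 × 0.27 = $537,097.5
Bellmead Unified SD: $537,097.5 × 0.01326 = $7,121.91285
Oakmont Township: $537,097.5 × 0.00158 = $848.61405
City of Maribel: $537,097.5 × 0.01036 = $5,564.3301
Transit Authority: $537,097.5 × 0.00361 = $1,938.921975
Briarton County: $537,097.5 × 0.0133 = $7,143.39675
Total = $22,617.175725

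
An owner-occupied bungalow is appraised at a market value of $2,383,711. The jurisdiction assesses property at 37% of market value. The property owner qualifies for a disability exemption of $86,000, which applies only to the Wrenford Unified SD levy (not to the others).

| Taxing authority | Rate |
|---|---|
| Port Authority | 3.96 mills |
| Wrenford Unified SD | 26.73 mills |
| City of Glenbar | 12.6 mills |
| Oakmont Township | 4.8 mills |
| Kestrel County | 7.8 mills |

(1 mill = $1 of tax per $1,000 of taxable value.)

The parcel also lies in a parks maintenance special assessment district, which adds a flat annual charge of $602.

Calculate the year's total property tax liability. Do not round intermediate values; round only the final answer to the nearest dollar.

Assessed value = $2,383,711 × 0.37 = $881,973.07
Port Authority: $881,973.07 × 0.00396 = $3,492.6133572
Wrenford Unified SD: ($881,973.07 − $86,000) × 0.02673 = $795,973.07 × 0.02673 = $21,276.3601611
City of Glenbar: $881,973.07 × 0.0126 = $11,112.860682
Oakmont Township: $881,973.07 × 0.0048 = $4,233.470736
Kestrel County: $881,973.07 × 0.0078 = $6,879.389946
Levies subtotal = $46,994.6948823
Total = $46,994.6948823 + $602 = $47,596.6948823

$47,597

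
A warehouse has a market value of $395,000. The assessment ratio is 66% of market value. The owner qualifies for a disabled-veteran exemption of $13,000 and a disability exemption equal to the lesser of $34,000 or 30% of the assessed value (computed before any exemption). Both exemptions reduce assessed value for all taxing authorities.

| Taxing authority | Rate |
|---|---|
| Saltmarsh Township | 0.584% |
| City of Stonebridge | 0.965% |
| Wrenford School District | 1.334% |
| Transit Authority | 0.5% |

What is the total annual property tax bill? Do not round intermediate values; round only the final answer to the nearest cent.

$7,229.47

Assessed value = $395,000 × 0.66 = $260,700
Disability exemption = min($34,000, 30% × $260,700) = min($34,000, $78,210) = $34,000 (dollar cap binds)
Taxable value = $260,700 − $13,000 − $34,000 = $213,700
Saltmarsh Township: $213,700 × 0.00584 = $1,248.008
City of Stonebridge: $213,700 × 0.00965 = $2,062.205
Wrenford School District: $213,700 × 0.01334 = $2,850.758
Transit Authority: $213,700 × 0.005 = $1,068.5
Total = $7,229.471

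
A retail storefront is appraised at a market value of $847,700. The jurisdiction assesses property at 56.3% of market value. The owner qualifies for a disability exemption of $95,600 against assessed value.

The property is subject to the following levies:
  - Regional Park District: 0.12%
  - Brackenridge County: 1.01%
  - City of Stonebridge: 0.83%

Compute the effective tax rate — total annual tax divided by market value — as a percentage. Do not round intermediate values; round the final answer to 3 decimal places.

0.882%

Assessed value = $847,700 × 0.563 = $477,255.1
Taxable value = $477,255.1 − $95,600 = $381,655.1
Regional Park District: $381,655.1 × 0.0012 = $457.98612
Brackenridge County: $381,655.1 × 0.0101 = $3,854.71651
City of Stonebridge: $381,655.1 × 0.0083 = $3,167.73733
Total tax = $7,480.43996
Effective rate = $7,480.43996 ÷ $847,700 = 0.882% of market value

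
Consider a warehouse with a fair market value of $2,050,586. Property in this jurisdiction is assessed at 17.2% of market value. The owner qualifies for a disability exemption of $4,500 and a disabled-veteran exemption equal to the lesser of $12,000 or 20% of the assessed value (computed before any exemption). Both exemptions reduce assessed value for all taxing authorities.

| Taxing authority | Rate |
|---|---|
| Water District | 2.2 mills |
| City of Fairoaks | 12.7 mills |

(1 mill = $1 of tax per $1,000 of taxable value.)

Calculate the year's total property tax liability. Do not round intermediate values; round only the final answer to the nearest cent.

Assessed value = $2,050,586 × 0.172 = $352,700.792
Disabled-veteran exemption = min($12,000, 20% × $352,700.792) = min($12,000, $70,540.1584) = $12,000 (dollar cap binds)
Taxable value = $352,700.792 − $4,500 − $12,000 = $336,200.792
Water District: $336,200.792 × 0.0022 = $739.6417424
City of Fairoaks: $336,200.792 × 0.0127 = $4,269.7500584
Total = $5,009.3918008

$5,009.39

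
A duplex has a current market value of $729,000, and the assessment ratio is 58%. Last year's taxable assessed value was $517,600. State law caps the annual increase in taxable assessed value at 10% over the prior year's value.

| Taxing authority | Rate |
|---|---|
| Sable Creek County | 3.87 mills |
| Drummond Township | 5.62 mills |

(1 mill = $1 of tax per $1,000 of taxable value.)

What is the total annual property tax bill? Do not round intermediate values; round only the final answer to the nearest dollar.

$4,013

Uncapped assessed value = $729,000 × 0.58 = $422,820
Cap limit = $517,600 × 1.1 = $569,360
Taxable assessed value = min($422,820, $569,360) = $422,820 (cap does not bind)
Sable Creek County: $422,820 × 0.00387 = $1,636.3134
Drummond Township: $422,820 × 0.00562 = $2,376.2484
Total = $4,012.5618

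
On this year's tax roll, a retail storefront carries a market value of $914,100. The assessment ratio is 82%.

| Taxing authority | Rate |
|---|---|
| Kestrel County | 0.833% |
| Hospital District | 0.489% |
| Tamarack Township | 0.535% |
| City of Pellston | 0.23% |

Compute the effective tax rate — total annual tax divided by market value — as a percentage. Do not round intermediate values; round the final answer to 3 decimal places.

Assessed value = $914,100 × 0.82 = $749,562
Kestrel County: $749,562 × 0.00833 = $6,243.85146
Hospital District: $749,562 × 0.00489 = $3,665.35818
Tamarack Township: $749,562 × 0.00535 = $4,010.1567
City of Pellston: $749,562 × 0.0023 = $1,723.9926
Total tax = $15,643.35894
Effective rate = $15,643.35894 ÷ $914,100 = 1.711% of market value

1.711%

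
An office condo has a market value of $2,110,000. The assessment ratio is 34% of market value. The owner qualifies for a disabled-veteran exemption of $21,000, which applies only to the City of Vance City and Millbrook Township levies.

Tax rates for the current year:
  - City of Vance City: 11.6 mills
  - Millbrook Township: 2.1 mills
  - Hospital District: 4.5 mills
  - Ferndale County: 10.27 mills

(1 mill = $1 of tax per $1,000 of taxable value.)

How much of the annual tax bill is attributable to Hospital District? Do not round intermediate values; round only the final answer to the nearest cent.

$3,228.30

Assessed value = $2,110,000 × 0.34 = $717,400
Hospital District taxable value = $717,400 (exemption does not apply)
Hospital District levy = $717,400 × 0.0045 = $3,228.3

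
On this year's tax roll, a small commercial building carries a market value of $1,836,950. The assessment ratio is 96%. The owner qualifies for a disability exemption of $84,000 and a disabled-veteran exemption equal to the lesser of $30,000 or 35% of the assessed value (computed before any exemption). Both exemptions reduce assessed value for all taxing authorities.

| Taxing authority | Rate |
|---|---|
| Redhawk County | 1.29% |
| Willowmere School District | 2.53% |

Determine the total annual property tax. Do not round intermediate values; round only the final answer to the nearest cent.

Assessed value = $1,836,950 × 0.96 = $1,763,472
Disabled-veteran exemption = min($30,000, 35% × $1,763,472) = min($30,000, $617,215.2) = $30,000 (dollar cap binds)
Taxable value = $1,763,472 − $84,000 − $30,000 = $1,649,472
Redhawk County: $1,649,472 × 0.0129 = $21,278.1888
Willowmere School District: $1,649,472 × 0.0253 = $41,731.6416
Total = $63,009.8304

$63,009.83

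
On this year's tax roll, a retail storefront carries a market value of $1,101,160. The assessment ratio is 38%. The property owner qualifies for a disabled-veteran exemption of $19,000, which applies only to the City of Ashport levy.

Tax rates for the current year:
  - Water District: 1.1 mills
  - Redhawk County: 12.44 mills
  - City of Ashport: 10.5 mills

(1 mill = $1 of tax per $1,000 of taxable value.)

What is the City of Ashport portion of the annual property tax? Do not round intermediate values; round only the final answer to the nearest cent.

$4,194.13

Assessed value = $1,101,160 × 0.38 = $418,440.8
City of Ashport taxable value = $418,440.8 − $19,000 = $399,440.8
City of Ashport levy = $399,440.8 × 0.0105 = $4,194.1284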